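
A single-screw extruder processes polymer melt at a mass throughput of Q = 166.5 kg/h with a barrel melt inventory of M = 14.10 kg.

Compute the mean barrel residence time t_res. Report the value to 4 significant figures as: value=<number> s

Q_s = Q / 3600 = 166.5 / 3600 = 0.04625 kg/s
t_res = M / Q_s = 14.10 ÷ 0.04625 = 304.865 s

value=304.9 s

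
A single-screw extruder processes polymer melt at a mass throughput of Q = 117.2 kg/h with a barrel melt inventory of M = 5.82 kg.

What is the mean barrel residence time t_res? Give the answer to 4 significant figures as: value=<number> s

value=178.8 s

Q_s = Q / 3600 = 117.2 / 3600 = 0.0325556 kg/s
Mean residence time: t_res = M/Q_s = 5.82 kg / 0.0325556 kg/s = 178.771 s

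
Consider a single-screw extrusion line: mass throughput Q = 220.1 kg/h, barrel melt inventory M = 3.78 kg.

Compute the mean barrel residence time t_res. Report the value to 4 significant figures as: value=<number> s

value=61.83 s

Q_s = Q / 3600 = 220.1 / 3600 = 0.0611389 kg/s
t_res = M / Q_s = 3.78 ÷ 0.0611389 = 61.8264 s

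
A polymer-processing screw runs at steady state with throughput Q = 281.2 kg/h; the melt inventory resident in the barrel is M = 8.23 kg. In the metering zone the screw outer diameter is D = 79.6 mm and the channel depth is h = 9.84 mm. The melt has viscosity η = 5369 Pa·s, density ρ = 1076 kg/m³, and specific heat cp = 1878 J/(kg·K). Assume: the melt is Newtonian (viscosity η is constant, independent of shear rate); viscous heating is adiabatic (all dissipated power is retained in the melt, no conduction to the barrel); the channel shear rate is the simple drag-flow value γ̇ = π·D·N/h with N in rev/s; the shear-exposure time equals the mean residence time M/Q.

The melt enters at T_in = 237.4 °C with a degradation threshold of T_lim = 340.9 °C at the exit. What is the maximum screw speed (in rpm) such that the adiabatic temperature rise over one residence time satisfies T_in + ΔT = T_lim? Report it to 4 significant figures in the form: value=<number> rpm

value=45.40 rpm

Q_s = Q / 3600 = 281.2 / 3600 = 0.0781111 kg/s
t_res = M / Q_s = 8.23 / 0.0781111 = 105.363 s
Convert to metres: D = 0.0796 m, h = 0.00984 m
ΔT_a = T_lim − T_in = 340.9 − 237.4 = 103.5 K
γ̇_max² = ΔT_a·ρ·cp/(η·t_res) = 103.5·1076·1878/(5369·105.363) = 369.716 s⁻²
Take the square root: γ̇_max = √(369.716) = 19.228 s⁻¹
Solve γ̇ = πDN/h for N: N_max = γ̇_max·h/(π·D) = 19.228 × 0.00984 / (π × 0.0796) = 0.7566 rev/s = 45.396 rpm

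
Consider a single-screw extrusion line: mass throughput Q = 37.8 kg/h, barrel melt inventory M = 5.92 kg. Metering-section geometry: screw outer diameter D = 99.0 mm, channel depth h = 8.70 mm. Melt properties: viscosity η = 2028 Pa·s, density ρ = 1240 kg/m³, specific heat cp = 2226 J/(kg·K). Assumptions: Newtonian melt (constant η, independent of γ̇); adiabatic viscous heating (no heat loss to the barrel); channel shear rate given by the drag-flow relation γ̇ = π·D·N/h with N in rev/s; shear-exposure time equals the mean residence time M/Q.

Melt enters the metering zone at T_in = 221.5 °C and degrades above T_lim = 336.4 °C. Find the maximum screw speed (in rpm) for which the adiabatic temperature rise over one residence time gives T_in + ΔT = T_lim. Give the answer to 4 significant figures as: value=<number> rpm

Throughput in SI: Q_s = 37.8 kg/h ÷ 3600 s/h = 0.0105 kg/s
Mean residence time: t_res = M/Q_s = 5.92 kg / 0.0105 kg/s = 563.81 s
Geometry in SI: D = 99.0 mm → 0.099 m, h = 8.70 mm → 0.0087 m
ΔT_a = T_lim − T_in = 336.4 °C − 221.5 °C = 114.9 K
γ̇_max² = ΔT_a·ρ·cp / (η·t_res) = [114.9 × 1240 × 2226] / [2028 × 563.81] = 277.374 s⁻²
γ̇_max = √277.374 = 16.6546 s⁻¹
N_max = γ̇_max·h / (π·D) = 16.6546 · 0.0087 / (π · 0.099) = 0.465873 rev/s = 27.9524 rpm

value=27.95 rpm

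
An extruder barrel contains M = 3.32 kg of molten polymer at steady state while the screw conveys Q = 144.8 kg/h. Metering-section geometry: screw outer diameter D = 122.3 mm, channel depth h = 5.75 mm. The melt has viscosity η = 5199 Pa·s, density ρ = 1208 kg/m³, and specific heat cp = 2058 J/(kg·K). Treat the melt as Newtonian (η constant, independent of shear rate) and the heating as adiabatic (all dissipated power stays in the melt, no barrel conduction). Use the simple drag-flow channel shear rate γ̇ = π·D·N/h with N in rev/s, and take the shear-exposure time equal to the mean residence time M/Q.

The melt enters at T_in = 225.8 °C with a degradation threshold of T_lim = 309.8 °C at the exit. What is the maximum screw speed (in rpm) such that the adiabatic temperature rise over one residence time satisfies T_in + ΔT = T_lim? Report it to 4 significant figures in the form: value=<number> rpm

Convert throughput: Q = 144.8 kg/h = 144.8/3600 = 0.0402222 kg/s
t_res = M / Q_s = 3.32 / 0.0402222 = 82.5414 s
D = 122.3 mm = 0.1223 m;  h = 5.75 mm = 0.00575 m
Allowable rise: ΔT_a = T_lim − T_in = 309.8 − 225.8 = 84 K
γ̇_max² = ΔT_a·ρ·cp/(η·t_res) = 84·1208·2058/(5199·82.5414) = 486.631 s⁻²
γ̇_max = √486.631 = 22.0597 s⁻¹
N_max = γ̇_max·h / (π·D) = 22.0597 · 0.00575 / (π · 0.1223) = 0.330135 rev/s = 19.8081 rpm

value=19.81 rpm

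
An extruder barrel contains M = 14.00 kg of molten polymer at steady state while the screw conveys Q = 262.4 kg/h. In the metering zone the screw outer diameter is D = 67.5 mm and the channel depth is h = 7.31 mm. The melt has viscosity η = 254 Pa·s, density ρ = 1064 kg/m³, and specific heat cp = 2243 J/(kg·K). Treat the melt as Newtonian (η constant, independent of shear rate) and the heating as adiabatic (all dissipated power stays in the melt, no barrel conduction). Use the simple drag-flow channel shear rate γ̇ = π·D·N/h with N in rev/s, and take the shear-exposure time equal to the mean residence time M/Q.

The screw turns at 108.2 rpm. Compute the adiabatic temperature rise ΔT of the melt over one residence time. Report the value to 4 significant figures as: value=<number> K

Convert throughput: Q = 262.4 kg/h = 262.4/3600 = 0.0728889 kg/s
t_res = M / Q_s = 14.00 / 0.0728889 = 192.073 s
Convert to SI: D = 0.0675 m, h = 0.00731 m, N = 108.2/60 = 1.80333 rev/s
γ̇ = π D N / h = (π)(0.0675)(1.80333) / 0.00731 = 52.3133 s⁻¹
Adiabatic rise: ΔT = η γ̇² t_res / (ρ cp) = 254·(52.3133)²·192.073 / (1064·2243) = 55.9441 K

value=55.94 K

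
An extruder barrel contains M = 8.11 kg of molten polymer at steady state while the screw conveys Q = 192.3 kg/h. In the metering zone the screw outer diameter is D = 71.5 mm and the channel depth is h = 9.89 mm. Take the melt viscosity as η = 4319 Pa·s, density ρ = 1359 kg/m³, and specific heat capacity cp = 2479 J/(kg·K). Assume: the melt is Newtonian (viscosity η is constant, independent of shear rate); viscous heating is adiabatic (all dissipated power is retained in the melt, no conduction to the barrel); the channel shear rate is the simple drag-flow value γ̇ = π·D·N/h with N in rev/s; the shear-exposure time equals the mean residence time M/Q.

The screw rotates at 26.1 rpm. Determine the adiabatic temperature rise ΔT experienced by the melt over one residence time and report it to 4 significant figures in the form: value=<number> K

value=19.00 K

Throughput in SI: Q_s = 192.3 kg/h ÷ 3600 s/h = 0.0534167 kg/s
t_res = M / Q_s = 8.11 / 0.0534167 = 151.825 s
D = 71.5 mm = 0.0715 m;  h = 9.89 mm = 0.00989 m;  N = 26.1 rpm / 60 = 0.435 rev/s
Shear rate: γ̇ = πDN/h = π·0.0715·0.435/0.00989 = 9.87982 s⁻¹
ΔT = η·γ̇²·t_res / (ρ·cp) = 4319 · (9.87982)² · 151.825 / (1359 · 2479) = 18.9989 K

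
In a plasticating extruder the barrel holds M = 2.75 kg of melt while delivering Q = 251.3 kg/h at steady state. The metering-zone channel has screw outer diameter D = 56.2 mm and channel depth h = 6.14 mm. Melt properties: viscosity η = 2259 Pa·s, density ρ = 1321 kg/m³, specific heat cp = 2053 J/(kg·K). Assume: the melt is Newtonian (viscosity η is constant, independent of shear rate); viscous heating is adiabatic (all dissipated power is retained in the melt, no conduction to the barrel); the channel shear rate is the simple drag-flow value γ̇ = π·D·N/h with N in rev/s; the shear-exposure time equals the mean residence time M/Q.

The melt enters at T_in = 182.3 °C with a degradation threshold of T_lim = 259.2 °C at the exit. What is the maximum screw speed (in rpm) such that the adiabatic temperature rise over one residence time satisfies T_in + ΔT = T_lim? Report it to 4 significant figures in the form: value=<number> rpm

value=101.0 rpm

Q_s = Q / 3600 = 251.3 / 3600 = 0.0698056 kg/s
t_res = M / Q_s = 2.75 / 0.0698056 = 39.3951 s
Geometry in SI: D = 56.2 mm → 0.0562 m, h = 6.14 mm → 0.00614 m
ΔT_a = T_lim − T_in = 259.2 °C − 182.3 °C = 76.9 K
γ̇_max² = ΔT_a·ρ·cp / (η·t_res) = [76.9 × 1321 × 2053] / [2259 × 39.3951] = 2343.47 s⁻²
γ̇_max = sqrt(2343.47) = 48.4094 s⁻¹
N_max = γ̇_max h / (πD) = 48.4094·0.00614/(π·0.0562) = 1.68349 rev/s → ×60 = 101.01 rpm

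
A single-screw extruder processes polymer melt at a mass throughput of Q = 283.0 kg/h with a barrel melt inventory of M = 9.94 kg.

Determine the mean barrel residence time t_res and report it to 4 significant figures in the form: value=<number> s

value=126.4 s

Q_s = Q / 3600 = 283.0 / 3600 = 0.0786111 kg/s
t_res = M / Q_s = 9.94 ÷ 0.0786111 = 126.445 s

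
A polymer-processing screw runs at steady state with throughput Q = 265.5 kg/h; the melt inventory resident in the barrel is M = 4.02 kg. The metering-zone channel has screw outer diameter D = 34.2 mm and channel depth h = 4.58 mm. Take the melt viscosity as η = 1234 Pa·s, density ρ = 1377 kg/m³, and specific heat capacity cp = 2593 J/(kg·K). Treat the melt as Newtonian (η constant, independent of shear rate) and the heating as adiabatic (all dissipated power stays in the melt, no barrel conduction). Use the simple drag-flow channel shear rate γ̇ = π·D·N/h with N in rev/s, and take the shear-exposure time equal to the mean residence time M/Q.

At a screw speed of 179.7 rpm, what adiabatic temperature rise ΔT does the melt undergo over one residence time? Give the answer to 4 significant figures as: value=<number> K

Throughput in SI: Q_s = 265.5 kg/h ÷ 3600 s/h = 0.07375 kg/s
Mean residence time: t_res = M/Q_s = 4.02 kg / 0.07375 kg/s = 54.5085 s
Convert to SI: D = 0.0342 m, h = 0.00458 m, N = 179.7/60 = 2.995 rev/s
γ̇ = π D N / h = (π)(0.0342)(2.995) / 0.00458 = 70.2599 s⁻¹
Adiabatic rise: ΔT = η γ̇² t_res / (ρ cp) = 1234·(70.2599)²·54.5085 / (1377·2593) = 92.9945 K

value=92.99 K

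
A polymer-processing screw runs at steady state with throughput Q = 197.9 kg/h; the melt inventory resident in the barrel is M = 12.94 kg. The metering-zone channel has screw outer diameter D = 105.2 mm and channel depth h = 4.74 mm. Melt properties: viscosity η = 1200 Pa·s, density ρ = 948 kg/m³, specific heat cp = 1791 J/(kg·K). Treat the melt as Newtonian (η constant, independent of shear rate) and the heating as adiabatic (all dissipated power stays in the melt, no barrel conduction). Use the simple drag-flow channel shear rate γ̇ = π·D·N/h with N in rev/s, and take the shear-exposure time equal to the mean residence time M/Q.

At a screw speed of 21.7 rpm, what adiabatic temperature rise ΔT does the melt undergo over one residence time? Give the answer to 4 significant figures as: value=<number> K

Q_s = Q / 3600 = 197.9 / 3600 = 0.0549722 kg/s
Mean residence time: t_res = M/Q_s = 12.94 kg / 0.0549722 kg/s = 235.392 s
D = 105.2 mm = 0.1052 m;  h = 4.74 mm = 0.00474 m;  N = 21.7 rpm / 60 = 0.361667 rev/s
Shear rate: γ̇ = πDN/h = π·0.1052·0.361667/0.00474 = 25.2171 s⁻¹
ΔT = η·γ̇²·t_res / (ρ·cp) = 1200 · (25.2171)² · 235.392 / (948 · 1791) = 105.794 K

value=105.8 K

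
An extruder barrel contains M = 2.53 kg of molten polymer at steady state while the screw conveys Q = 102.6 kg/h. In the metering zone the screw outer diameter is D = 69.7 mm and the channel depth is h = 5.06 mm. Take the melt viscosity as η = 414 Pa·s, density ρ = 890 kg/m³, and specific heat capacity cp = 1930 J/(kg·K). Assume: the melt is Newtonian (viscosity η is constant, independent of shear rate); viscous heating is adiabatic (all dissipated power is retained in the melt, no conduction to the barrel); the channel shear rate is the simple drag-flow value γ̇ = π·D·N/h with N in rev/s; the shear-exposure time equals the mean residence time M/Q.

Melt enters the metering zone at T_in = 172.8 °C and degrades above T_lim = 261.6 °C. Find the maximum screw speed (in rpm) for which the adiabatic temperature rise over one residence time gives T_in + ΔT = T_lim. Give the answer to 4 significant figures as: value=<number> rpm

Throughput in SI: Q_s = 102.6 kg/h ÷ 3600 s/h = 0.0285 kg/s
t_res = M / Q_s = 2.53 / 0.0285 = 88.7719 s
D = 69.7 mm = 0.0697 m;  h = 5.06 mm = 0.00506 m
ΔT_a = T_lim − T_in = 261.6 − 172.8 = 88.8 K
Invert ΔT = ηγ̇²t_res/(ρcp) for γ̇: γ̇_max² = ΔT_a ρ cp / (η t_res) = 88.8·890·1930 / (414·88.7719) = 4150.35 s⁻²
γ̇_max = sqrt(4150.35) = 64.4232 s⁻¹
Solve γ̇ = πDN/h for N: N_max = γ̇_max·h/(π·D) = 64.4232 × 0.00506 / (π × 0.0697) = 1.48871 rev/s = 89.3226 rpm

value=89.32 rpm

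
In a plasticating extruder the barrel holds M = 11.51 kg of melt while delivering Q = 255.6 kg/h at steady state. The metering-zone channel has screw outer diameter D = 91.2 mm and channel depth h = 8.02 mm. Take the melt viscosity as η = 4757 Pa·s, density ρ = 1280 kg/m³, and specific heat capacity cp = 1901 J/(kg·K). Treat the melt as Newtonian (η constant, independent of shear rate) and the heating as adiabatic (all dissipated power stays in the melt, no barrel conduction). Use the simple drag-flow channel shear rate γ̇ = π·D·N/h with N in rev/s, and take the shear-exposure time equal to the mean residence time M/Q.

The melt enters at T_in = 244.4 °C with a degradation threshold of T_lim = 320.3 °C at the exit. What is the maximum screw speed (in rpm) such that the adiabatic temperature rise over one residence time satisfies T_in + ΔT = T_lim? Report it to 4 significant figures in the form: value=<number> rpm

Convert throughput: Q = 255.6 kg/h = 255.6/3600 = 0.071 kg/s
t_res = M / Q_s = 11.51 ÷ 0.071 = 162.113 s
Geometry in SI: D = 91.2 mm → 0.0912 m, h = 8.02 mm → 0.00802 m
ΔT_a = T_lim − T_in = 320.3 − 244.4 = 75.9 K
γ̇_max² = ΔT_a·ρ·cp / (η·t_res) = [75.9 × 1280 × 1901] / [4757 × 162.113] = 239.488 s⁻²
γ̇_max = √239.488 = 15.4754 s⁻¹
Solve γ̇ = πDN/h for N: N_max = γ̇_max·h/(π·D) = 15.4754 × 0.00802 / (π × 0.0912) = 0.433183 rev/s = 25.991 rpm

value=25.99 rpm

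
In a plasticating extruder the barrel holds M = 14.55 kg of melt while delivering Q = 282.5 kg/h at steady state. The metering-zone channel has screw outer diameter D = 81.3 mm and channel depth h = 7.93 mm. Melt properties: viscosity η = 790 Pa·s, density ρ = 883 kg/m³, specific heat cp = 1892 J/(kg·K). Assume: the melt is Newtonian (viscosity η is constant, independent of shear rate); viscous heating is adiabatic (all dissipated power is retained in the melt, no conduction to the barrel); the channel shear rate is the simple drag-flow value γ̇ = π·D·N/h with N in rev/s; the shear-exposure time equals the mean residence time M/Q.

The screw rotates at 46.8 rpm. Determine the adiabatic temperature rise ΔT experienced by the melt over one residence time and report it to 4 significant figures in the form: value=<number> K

Q_s = Q / 3600 = 282.5 / 3600 = 0.0784722 kg/s
Mean residence time: t_res = M/Q_s = 14.55 kg / 0.0784722 kg/s = 185.416 s
D = 81.3 mm = 0.0813 m;  h = 7.93 mm = 0.00793 m;  N = 46.8 rpm / 60 = 0.78 rev/s
Shear rate: γ̇ = πDN/h = π·0.0813·0.78/0.00793 = 25.1224 s⁻¹
ΔT = η·γ̇²·t_res / (ρ·cp) = 790 · (25.1224)² · 185.416 / (883 · 1892) = 55.337 K

value=55.34 K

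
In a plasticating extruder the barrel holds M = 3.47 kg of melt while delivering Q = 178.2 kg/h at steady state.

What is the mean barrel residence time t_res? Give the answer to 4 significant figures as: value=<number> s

value=70.10 s

Throughput in SI: Q_s = 178.2 kg/h ÷ 3600 s/h = 0.0495 kg/s
t_res = M / Q_s = 3.47 / 0.0495 = 70.101 s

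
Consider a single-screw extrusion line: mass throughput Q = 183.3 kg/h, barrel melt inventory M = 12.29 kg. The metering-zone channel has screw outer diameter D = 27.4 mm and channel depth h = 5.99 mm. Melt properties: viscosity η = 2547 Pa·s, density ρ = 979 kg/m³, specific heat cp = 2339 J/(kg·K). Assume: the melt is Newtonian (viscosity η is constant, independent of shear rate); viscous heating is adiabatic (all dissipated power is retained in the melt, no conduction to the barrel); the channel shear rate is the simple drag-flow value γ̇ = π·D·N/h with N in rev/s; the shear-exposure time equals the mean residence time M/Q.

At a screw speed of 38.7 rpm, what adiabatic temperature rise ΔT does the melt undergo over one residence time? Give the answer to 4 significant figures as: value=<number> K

Throughput in SI: Q_s = 183.3 kg/h ÷ 3600 s/h = 0.0509167 kg/s
Mean residence time: t_res = M/Q_s = 12.29 kg / 0.0509167 kg/s = 241.375 s
D = 27.4 mm = 0.0274 m;  h = 5.99 mm = 0.00599 m;  N = 38.7 rpm / 60 = 0.645 rev/s
γ̇ = π D N / h = (π)(0.0274)(0.645) / 0.00599 = 9.26901 s⁻¹
ΔT = η·γ̇²·t_res/(ρ·cp) = [2547 × 9.26901² × 241.375] / [979 × 2339] = 23.0661 K

value=23.07 K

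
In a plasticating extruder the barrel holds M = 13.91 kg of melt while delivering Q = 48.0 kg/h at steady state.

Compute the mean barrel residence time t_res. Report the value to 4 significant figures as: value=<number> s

value=1043. s

Q_s = Q / 3600 = 48.0 / 3600 = 0.0133333 kg/s
t_res = M / Q_s = 13.91 ÷ 0.0133333 = 1043.25 s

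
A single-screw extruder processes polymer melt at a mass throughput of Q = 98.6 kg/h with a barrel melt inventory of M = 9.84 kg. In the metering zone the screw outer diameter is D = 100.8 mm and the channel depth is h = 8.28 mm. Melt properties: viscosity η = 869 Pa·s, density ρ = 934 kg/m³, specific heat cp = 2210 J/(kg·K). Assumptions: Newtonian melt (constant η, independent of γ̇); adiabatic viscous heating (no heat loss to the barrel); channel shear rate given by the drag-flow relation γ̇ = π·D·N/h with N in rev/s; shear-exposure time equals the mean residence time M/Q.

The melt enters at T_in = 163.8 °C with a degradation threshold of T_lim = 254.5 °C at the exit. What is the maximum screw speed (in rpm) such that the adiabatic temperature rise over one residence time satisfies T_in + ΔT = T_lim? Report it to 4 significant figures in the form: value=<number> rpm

Throughput in SI: Q_s = 98.6 kg/h ÷ 3600 s/h = 0.0273889 kg/s
Mean residence time: t_res = M/Q_s = 9.84 kg / 0.0273889 kg/s = 359.27 s
Convert to metres: D = 0.1008 m, h = 0.00828 m
ΔT_a = T_lim − T_in = 254.5 − 163.8 = 90.7 K
γ̇_max² = ΔT_a·ρ·cp/(η·t_res) = 90.7·934·2210/(869·359.27) = 599.661 s⁻²
γ̇_max = √599.661 = 24.488 s⁻¹
Solve γ̇ = πDN/h for N: N_max = γ̇_max·h/(π·D) = 24.488 × 0.00828 / (π × 0.1008) = 0.640284 rev/s = 38.4171 rpm

value=38.42 rpm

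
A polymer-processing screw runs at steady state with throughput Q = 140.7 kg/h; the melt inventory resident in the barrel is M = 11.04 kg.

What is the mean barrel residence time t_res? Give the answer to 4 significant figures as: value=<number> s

value=282.5 s

Convert throughput: Q = 140.7 kg/h = 140.7/3600 = 0.0390833 kg/s
t_res = M / Q_s = 11.04 / 0.0390833 = 282.473 s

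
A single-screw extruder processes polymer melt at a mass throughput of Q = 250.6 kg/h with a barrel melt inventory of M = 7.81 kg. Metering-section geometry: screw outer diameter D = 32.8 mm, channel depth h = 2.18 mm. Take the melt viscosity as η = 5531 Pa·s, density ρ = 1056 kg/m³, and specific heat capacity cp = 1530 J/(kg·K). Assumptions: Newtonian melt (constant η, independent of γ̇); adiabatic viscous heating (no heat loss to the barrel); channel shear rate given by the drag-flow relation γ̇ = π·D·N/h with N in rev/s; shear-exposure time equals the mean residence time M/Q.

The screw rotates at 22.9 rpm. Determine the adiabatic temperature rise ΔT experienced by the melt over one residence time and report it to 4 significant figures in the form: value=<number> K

Throughput in SI: Q_s = 250.6 kg/h ÷ 3600 s/h = 0.0696111 kg/s
t_res = M / Q_s = 7.81 / 0.0696111 = 112.195 s
Geometry in metres: D = 32.8 mm → 0.0328 m, h = 2.18 mm → 0.00218 m; screw speed N = 22.9 rpm = 0.381667 rev/s
Shear rate: γ̇ = πDN/h = π·0.0328·0.381667/0.00218 = 18.0406 s⁻¹
ΔT = η·γ̇²·t_res/(ρ·cp) = [5531 × 18.0406² × 112.195] / [1056 × 1530] = 125.004 K

value=125.0 K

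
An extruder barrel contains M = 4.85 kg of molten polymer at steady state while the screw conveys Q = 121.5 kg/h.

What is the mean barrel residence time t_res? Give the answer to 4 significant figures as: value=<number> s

value=143.7 s

Convert throughput: Q = 121.5 kg/h = 121.5/3600 = 0.03375 kg/s
t_res = M / Q_s = 4.85 / 0.03375 = 143.704 s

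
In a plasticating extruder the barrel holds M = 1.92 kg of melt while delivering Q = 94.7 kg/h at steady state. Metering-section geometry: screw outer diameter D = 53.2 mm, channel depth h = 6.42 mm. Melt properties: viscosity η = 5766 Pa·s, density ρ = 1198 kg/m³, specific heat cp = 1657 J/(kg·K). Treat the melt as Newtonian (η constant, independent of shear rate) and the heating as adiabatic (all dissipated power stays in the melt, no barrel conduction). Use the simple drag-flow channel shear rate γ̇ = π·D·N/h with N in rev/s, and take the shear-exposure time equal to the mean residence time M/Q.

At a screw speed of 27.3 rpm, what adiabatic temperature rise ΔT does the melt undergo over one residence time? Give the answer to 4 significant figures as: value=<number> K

value=29.75 K

Convert throughput: Q = 94.7 kg/h = 94.7/3600 = 0.0263056 kg/s
Mean residence time: t_res = M/Q_s = 1.92 kg / 0.0263056 kg/s = 72.9884 s
Geometry in metres: D = 53.2 mm → 0.0532 m, h = 6.42 mm → 0.00642 m; screw speed N = 27.3 rpm = 0.455 rev/s
Shear rate: γ̇ = πDN/h = π·0.0532·0.455/0.00642 = 11.8451 s⁻¹
Adiabatic rise: ΔT = η γ̇² t_res / (ρ cp) = 5766·(11.8451)²·72.9884 / (1198·1657) = 29.7457 K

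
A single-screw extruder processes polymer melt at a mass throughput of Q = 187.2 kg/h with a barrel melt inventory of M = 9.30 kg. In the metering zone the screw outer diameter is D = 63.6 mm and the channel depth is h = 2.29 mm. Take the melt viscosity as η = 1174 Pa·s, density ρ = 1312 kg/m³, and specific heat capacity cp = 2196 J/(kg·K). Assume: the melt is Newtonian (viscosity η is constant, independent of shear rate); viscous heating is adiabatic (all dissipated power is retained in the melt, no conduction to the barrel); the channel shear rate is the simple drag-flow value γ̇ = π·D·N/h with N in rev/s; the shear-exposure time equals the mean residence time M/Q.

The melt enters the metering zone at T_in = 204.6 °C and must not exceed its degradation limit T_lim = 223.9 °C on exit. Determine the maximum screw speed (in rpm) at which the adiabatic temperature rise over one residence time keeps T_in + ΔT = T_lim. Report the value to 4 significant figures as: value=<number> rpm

Q_s = Q / 3600 = 187.2 / 3600 = 0.052 kg/s
t_res = M / Q_s = 9.30 / 0.052 = 178.846 s
Geometry in SI: D = 63.6 mm → 0.0636 m, h = 2.29 mm → 0.00229 m
Allowable rise: ΔT_a = T_lim − T_in = 223.9 − 204.6 = 19.3 K
Invert ΔT = ηγ̇²t_res/(ρcp) for γ̇: γ̇_max² = ΔT_a ρ cp / (η t_res) = 19.3·1312·2196 / (1174·178.846) = 264.835 s⁻²
γ̇_max = √264.835 = 16.2738 s⁻¹
N_max = γ̇_max h / (πD) = 16.2738·0.00229/(π·0.0636) = 0.186516 rev/s → ×60 = 11.191 rpm

value=11.19 rpm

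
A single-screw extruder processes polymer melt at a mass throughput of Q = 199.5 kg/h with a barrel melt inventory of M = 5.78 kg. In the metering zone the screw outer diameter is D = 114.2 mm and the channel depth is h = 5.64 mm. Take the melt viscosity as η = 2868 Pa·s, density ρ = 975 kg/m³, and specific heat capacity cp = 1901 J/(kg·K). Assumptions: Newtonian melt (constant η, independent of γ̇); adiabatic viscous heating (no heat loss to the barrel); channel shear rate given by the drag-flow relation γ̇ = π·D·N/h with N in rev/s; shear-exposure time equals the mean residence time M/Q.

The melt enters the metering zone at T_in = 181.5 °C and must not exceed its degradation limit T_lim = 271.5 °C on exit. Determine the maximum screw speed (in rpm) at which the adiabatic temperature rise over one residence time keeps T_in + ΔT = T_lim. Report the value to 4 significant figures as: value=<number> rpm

Throughput in SI: Q_s = 199.5 kg/h ÷ 3600 s/h = 0.0554167 kg/s
Mean residence time: t_res = M/Q_s = 5.78 kg / 0.0554167 kg/s = 104.301 s
Geometry in SI: D = 114.2 mm → 0.1142 m, h = 5.64 mm → 0.00564 m
ΔT_a = T_lim − T_in = 271.5 − 181.5 = 90 K
Invert ΔT = ηγ̇²t_res/(ρcp) for γ̇: γ̇_max² = ΔT_a ρ cp / (η t_res) = 90·975·1901 / (2868·104.301) = 557.651 s⁻²
γ̇_max = sqrt(557.651) = 23.6146 s⁻¹
N_max = γ̇_max·h / (π·D) = 23.6146 · 0.00564 / (π · 0.1142) = 0.371231 rev/s = 22.2739 rpm

value=22.27 rpm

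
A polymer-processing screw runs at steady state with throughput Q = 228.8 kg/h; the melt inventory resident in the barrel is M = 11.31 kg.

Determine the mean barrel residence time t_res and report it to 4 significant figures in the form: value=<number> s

Throughput in SI: Q_s = 228.8 kg/h ÷ 3600 s/h = 0.0635556 kg/s
t_res = M / Q_s = 11.31 / 0.0635556 = 177.955 s

value=178.0 s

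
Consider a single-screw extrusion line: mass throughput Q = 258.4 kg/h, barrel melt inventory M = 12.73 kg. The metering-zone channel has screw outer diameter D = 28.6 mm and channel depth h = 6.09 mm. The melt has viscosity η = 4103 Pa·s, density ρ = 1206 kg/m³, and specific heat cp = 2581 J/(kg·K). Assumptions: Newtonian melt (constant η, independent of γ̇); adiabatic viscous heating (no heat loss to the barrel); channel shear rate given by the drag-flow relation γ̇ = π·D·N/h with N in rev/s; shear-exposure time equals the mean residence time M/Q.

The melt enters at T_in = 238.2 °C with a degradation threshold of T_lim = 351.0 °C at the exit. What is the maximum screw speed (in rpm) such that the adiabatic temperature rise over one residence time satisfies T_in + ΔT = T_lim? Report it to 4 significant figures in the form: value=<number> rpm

Q_s = Q / 3600 = 258.4 / 3600 = 0.0717778 kg/s
t_res = M / Q_s = 12.73 ÷ 0.0717778 = 177.353 s
D = 28.6 mm = 0.0286 m;  h = 6.09 mm = 0.00609 m
ΔT_a = T_lim − T_in = 351.0 °C − 238.2 °C = 112.8 K
γ̇_max² = ΔT_a·ρ·cp / (η·t_res) = [112.8 × 1206 × 2581] / [4103 × 177.353] = 482.508 s⁻²
Take the square root: γ̇_max = √(482.508) = 21.9661 s⁻¹
Solve γ̇ = πDN/h for N: N_max = γ̇_max·h/(π·D) = 21.9661 × 0.00609 / (π × 0.0286) = 1.48886 rev/s = 89.3316 rpm

value=89.33 rpm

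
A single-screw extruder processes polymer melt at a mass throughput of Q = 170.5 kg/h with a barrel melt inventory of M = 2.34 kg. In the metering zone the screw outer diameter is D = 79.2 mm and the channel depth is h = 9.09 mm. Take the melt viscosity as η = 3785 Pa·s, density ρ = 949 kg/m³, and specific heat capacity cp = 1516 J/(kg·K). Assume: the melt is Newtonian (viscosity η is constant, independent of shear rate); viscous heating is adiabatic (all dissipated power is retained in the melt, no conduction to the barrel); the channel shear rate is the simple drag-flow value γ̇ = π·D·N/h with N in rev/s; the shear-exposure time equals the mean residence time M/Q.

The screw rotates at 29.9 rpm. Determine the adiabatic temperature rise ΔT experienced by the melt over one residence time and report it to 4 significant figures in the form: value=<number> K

Q_s = Q / 3600 = 170.5 / 3600 = 0.0473611 kg/s
t_res = M / Q_s = 2.34 ÷ 0.0473611 = 49.4076 s
Geometry in metres: D = 79.2 mm → 0.0792 m, h = 9.09 mm → 0.00909 m; screw speed N = 29.9 rpm = 0.498333 rev/s
γ̇ = π D N / h = (π)(0.0792)(0.498333) / 0.00909 = 13.6405 s⁻¹
ΔT = η·γ̇²·t_res/(ρ·cp) = [3785 × 13.6405² × 49.4076] / [949 × 1516] = 24.1856 K

value=24.19 K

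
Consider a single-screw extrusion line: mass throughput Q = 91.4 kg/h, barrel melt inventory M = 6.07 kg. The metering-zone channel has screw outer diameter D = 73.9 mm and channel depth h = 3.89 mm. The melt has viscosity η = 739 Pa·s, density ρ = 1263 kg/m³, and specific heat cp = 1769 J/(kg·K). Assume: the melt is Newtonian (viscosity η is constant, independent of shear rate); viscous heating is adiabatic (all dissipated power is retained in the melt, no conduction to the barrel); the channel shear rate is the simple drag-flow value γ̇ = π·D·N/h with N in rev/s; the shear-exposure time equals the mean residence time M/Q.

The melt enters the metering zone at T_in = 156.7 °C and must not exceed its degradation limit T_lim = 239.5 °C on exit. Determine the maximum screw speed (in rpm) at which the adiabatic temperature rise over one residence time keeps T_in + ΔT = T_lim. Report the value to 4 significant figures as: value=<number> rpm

value=32.53 rpm

Convert throughput: Q = 91.4 kg/h = 91.4/3600 = 0.0253889 kg/s
t_res = M / Q_s = 6.07 / 0.0253889 = 239.081 s
D = 73.9 mm = 0.0739 m;  h = 3.89 mm = 0.00389 m
ΔT_a = T_lim − T_in = 239.5 − 156.7 = 82.8 K
Invert ΔT = ηγ̇²t_res/(ρcp) for γ̇: γ̇_max² = ΔT_a ρ cp / (η t_res) = 82.8·1263·1769 / (739·239.081) = 1047.06 s⁻²
γ̇_max = √1047.06 = 32.3583 s⁻¹
N_max = γ̇_max·h / (π·D) = 32.3583 · 0.00389 / (π · 0.0739) = 0.542177 rev/s = 32.5306 rpm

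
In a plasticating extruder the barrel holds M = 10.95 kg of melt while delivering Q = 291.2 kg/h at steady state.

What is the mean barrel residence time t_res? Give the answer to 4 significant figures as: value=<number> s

Convert throughput: Q = 291.2 kg/h = 291.2/3600 = 0.0808889 kg/s
t_res = M / Q_s = 10.95 / 0.0808889 = 135.371 s

value=135.4 s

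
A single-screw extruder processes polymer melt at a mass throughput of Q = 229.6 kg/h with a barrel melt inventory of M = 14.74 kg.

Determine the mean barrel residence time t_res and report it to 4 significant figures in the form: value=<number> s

value=231.1 s

Throughput in SI: Q_s = 229.6 kg/h ÷ 3600 s/h = 0.0637778 kg/s
Mean residence time: t_res = M/Q_s = 14.74 kg / 0.0637778 kg/s = 231.115 s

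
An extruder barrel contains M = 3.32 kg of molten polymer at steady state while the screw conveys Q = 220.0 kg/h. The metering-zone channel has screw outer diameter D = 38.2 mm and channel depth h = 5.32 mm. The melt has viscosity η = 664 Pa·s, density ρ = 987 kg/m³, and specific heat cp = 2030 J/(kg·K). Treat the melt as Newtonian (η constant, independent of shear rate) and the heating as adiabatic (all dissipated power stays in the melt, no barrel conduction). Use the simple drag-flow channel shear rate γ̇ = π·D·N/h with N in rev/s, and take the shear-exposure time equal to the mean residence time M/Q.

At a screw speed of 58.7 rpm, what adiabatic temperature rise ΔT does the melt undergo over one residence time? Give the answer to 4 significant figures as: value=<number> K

Convert throughput: Q = 220.0 kg/h = 220.0/3600 = 0.0611111 kg/s
Mean residence time: t_res = M/Q_s = 3.32 kg / 0.0611111 kg/s = 54.3273 s
Geometry in metres: D = 38.2 mm → 0.0382 m, h = 5.32 mm → 0.00532 m; screw speed N = 58.7 rpm = 0.978333 rev/s
Shear rate: γ̇ = πDN/h = π·0.0382·0.978333/0.00532 = 22.0693 s⁻¹
ΔT = η·γ̇²·t_res / (ρ·cp) = 664 · (22.0693)² · 54.3273 / (987 · 2030) = 8.76899 K

value=8.769 K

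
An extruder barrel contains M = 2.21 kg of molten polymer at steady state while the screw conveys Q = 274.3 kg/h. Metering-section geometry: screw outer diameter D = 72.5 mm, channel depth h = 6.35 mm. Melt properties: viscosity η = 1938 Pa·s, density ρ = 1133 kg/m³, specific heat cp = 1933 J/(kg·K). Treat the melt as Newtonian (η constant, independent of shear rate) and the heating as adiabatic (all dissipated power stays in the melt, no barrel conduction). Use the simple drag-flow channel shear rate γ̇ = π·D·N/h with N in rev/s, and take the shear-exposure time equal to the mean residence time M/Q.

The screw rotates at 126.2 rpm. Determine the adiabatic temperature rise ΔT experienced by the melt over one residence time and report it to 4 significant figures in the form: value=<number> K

Convert throughput: Q = 274.3 kg/h = 274.3/3600 = 0.0761944 kg/s
Mean residence time: t_res = M/Q_s = 2.21 kg / 0.0761944 kg/s = 29.0047 s
D = 72.5 mm = 0.0725 m;  h = 6.35 mm = 0.00635 m;  N = 126.2 rpm / 60 = 2.10333 rev/s
Shear rate: γ̇ = πDN/h = π·0.0725·2.10333/0.00635 = 75.4436 s⁻¹
Adiabatic rise: ΔT = η γ̇² t_res / (ρ cp) = 1938·(75.4436)²·29.0047 / (1133·1933) = 146.085 K

value=146.1 K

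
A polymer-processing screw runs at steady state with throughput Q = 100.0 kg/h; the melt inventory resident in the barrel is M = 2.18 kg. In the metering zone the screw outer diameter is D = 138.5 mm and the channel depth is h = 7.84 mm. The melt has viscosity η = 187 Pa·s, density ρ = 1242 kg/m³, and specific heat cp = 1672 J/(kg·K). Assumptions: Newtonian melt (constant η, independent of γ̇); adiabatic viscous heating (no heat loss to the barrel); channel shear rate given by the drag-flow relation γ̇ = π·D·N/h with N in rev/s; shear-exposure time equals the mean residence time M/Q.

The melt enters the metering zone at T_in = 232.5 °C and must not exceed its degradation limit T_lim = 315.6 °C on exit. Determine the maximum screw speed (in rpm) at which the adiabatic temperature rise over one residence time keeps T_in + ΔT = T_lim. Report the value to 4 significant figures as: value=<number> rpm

value=117.2 rpm

Q_s = Q / 3600 = 100.0 / 3600 = 0.0277778 kg/s
t_res = M / Q_s = 2.18 ÷ 0.0277778 = 78.48 s
D = 138.5 mm = 0.1385 m;  h = 7.84 mm = 0.00784 m
ΔT_a = T_lim − T_in = 315.6 °C − 232.5 °C = 83.1 K
γ̇_max² = ΔT_a·ρ·cp/(η·t_res) = 83.1·1242·1672/(187·78.48) = 11758.7 s⁻²
Take the square root: γ̇_max = √(11758.7) = 108.437 s⁻¹
N_max = γ̇_max h / (πD) = 108.437·0.00784/(π·0.1385) = 1.95387 rev/s → ×60 = 117.232 rpm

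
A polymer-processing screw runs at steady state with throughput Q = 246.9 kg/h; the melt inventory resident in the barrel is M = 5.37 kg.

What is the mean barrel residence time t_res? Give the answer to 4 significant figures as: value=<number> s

value=78.30 s

Q_s = Q / 3600 = 246.9 / 3600 = 0.0685833 kg/s
t_res = M / Q_s = 5.37 ÷ 0.0685833 = 78.2989 s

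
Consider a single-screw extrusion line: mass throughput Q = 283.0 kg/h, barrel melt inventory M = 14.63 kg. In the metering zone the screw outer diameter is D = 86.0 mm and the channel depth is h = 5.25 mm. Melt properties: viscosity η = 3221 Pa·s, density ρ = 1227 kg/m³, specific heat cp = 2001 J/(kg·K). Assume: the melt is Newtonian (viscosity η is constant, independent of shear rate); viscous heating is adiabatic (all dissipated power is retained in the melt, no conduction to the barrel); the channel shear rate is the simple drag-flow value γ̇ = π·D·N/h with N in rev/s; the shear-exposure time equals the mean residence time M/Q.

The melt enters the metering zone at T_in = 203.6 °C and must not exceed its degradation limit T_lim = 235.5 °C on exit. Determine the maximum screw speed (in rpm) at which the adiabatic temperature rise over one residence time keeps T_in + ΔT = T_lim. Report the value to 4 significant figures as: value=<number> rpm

value=13.33 rpm

Throughput in SI: Q_s = 283.0 kg/h ÷ 3600 s/h = 0.0786111 kg/s
t_res = M / Q_s = 14.63 / 0.0786111 = 186.106 s
Geometry in SI: D = 86.0 mm → 0.086 m, h = 5.25 mm → 0.00525 m
ΔT_a = T_lim − T_in = 235.5 − 203.6 = 31.9 K
γ̇_max² = ΔT_a·ρ·cp / (η·t_res) = [31.9 × 1227 × 2001] / [3221 × 186.106] = 130.657 s⁻²
γ̇_max = sqrt(130.657) = 11.4305 s⁻¹
Solve γ̇ = πDN/h for N: N_max = γ̇_max·h/(π·D) = 11.4305 × 0.00525 / (π × 0.086) = 0.222114 rev/s = 13.3269 rpm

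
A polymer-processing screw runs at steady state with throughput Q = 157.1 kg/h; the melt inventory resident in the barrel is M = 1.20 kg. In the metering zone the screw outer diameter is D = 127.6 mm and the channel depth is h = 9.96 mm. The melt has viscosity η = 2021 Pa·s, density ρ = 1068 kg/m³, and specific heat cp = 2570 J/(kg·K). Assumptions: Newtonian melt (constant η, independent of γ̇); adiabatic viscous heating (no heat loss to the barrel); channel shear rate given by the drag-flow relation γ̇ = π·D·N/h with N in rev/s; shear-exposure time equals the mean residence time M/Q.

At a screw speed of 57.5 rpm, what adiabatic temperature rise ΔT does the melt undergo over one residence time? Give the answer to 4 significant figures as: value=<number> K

value=30.12 K

Convert throughput: Q = 157.1 kg/h = 157.1/3600 = 0.0436389 kg/s
t_res = M / Q_s = 1.20 ÷ 0.0436389 = 27.4984 s
D = 127.6 mm = 0.1276 m;  h = 9.96 mm = 0.00996 m;  N = 57.5 rpm / 60 = 0.958333 rev/s
γ̇ = π·D·N / h = π · 0.1276 · 0.958333 / 0.00996 = 38.5707 s⁻¹
Adiabatic rise: ΔT = η γ̇² t_res / (ρ cp) = 2021·(38.5707)²·27.4984 / (1068·2570) = 30.1221 K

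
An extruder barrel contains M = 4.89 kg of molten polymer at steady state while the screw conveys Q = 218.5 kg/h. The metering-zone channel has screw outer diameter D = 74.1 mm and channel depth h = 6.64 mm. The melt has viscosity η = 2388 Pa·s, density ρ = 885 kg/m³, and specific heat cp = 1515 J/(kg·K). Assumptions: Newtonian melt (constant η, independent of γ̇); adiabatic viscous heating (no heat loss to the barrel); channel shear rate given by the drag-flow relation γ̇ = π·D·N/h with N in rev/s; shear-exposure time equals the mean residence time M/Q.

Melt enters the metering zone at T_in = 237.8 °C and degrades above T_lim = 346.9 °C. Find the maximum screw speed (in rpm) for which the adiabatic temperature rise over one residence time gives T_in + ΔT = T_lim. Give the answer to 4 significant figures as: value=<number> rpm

value=47.19 rpm

Throughput in SI: Q_s = 218.5 kg/h ÷ 3600 s/h = 0.0606944 kg/s
t_res = M / Q_s = 4.89 ÷ 0.0606944 = 80.5675 s
D = 74.1 mm = 0.0741 m;  h = 6.64 mm = 0.00664 m
ΔT_a = T_lim − T_in = 346.9 °C − 237.8 °C = 109.1 K
γ̇_max² = ΔT_a·ρ·cp / (η·t_res) = [109.1 × 885 × 1515] / [2388 × 80.5675] = 760.302 s⁻²
Take the square root: γ̇_max = √(760.302) = 27.5736 s⁻¹
N_max = γ̇_max·h / (π·D) = 27.5736 · 0.00664 / (π · 0.0741) = 0.78649 rev/s = 47.1894 rpm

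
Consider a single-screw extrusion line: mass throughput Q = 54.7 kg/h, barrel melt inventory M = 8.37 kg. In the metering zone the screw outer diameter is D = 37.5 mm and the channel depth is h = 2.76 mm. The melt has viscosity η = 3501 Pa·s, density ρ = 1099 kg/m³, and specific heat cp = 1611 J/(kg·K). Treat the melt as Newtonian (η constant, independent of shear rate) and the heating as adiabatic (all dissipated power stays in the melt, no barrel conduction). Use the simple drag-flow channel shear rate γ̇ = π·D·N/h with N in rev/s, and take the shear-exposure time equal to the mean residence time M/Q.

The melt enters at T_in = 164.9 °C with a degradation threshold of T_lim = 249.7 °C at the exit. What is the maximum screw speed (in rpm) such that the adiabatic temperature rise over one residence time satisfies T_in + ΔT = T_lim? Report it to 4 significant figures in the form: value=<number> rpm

value=12.40 rpm

Q_s = Q / 3600 = 54.7 / 3600 = 0.0151944 kg/s
Mean residence time: t_res = M/Q_s = 8.37 kg / 0.0151944 kg/s = 550.859 s
D = 37.5 mm = 0.0375 m;  h = 2.76 mm = 0.00276 m
Allowable rise: ΔT_a = T_lim − T_in = 249.7 − 164.9 = 84.8 K
γ̇_max² = ΔT_a·ρ·cp / (η·t_res) = [84.8 × 1099 × 1611] / [3501 × 550.859] = 77.8496 s⁻²
γ̇_max = √77.8496 = 8.82324 s⁻¹
Solve γ̇ = πDN/h for N: N_max = γ̇_max·h/(π·D) = 8.82324 × 0.00276 / (π × 0.0375) = 0.206707 rev/s = 12.4024 rpm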